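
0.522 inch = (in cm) 1.326. Check: 1 inch = 0.0254 m, so 0.522 inch = 0.522 * 0.0254 = 0.0132588 m. 1 cm = 0.01 m, so 0.0132588 m = 0.0132588 / 0.01 = 1.32588 cm ≈ 1.326 cm (4 s.f.).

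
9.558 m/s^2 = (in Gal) 1 Gal = 0.01 m/s^2, so 9.558 m/s^2 = 9.558 / 0.01 = 955.8 Gal. Final answer: 955.8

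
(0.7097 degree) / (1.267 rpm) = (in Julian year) 2.958e-09. Check: 1 degree = 0.017453293 rad, so 0.7097 degree = 0.7097 * 0.017453293 = 0.012386602 rad. 1 rpm = 0.10471976 rad/s, so 1.267 rpm = 1.267 * 0.10471976 = 0.13267993 rad/s. Combine: 0.012386602 rad / 0.13267993 rad/s = 0.093357011 s. 1 Julian year = 31557600 s, so 0.093357011 s = 0.093357011 / 31557600 = 2.9583052e-09 Julian year ≈ 2.958e-09 Julian year (4 s.f.).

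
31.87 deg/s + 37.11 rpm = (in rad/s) 4.442. Check: 1 deg/s = 0.017453293 rad/s, so 31.87 deg/s = 31.87 * 0.017453293 = 0.55623643 rad/s. 1 rpm = 0.10471976 rad/s, so 37.11 rpm = 37.11 * 0.10471976 = 3.8861501 rad/s. Sum: 0.55623643 + 3.8861501 = 4.4423865 rad/s. Result: 4.4423865 rad/s ≈ 4.442 rad/s (4 s.f.).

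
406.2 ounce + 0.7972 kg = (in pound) 1 ounce = 0.028349523 kg, so 406.2 ounce = 406.2 * 0.028349523 = 11.515576 kg. 0.7972 kg is already in kg. Sum: 11.515576 + 0.7972 = 12.312776 kg. 1 pound = 0.45359237 kg, so 12.312776 kg = 12.312776 / 0.45359237 = 27.145025 pound ≈ 27.15 pound (4 s.f.). Final answer: 27.15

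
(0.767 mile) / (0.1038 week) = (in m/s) 1 mile = 1609.344 m, so 0.767 mile = 0.767 * 1609.344 = 1234.3668 m. 1 week = 604800 s, so 0.1038 week = 0.1038 * 604800 = 62778.24 s. Combine: 1234.3668 m / 62778.24 s = 0.019662336 m/s. Result: 0.019662336 m/s ≈ 0.01966 m/s (4 s.f.). Final answer: 0.01966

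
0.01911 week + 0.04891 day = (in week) 1 week = 604800 s, so 0.01911 week = 0.01911 * 604800 = 11557.728 s. 1 day = 86400 s, so 0.04891 day = 0.04891 * 86400 = 4225.824 s. Sum: 11557.728 + 4225.824 = 15783.552 s. 1 week = 604800 s, so 15783.552 s = 15783.552 / 604800 = 0.026097143 week ≈ 0.0261 week (4 s.f.). Final answer: 0.0261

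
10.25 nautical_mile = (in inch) 1 nautical_mile = 1852 m, so 10.25 nautical_mile = 10.25 * 1852 = 18983 m. 1 inch = 0.0254 m, so 18983 m = 18983 / 0.0254 = 747362.2 inch ≈ 7.474e+05 inch (4 s.f.). Final answer: 7.474e+05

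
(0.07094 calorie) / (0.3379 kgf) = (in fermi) 1 calorie = 4.184 J, so 0.07094 calorie = 0.07094 * 4.184 = 0.29681296 J. 1 kgf = 9.80665 N, so 0.3379 kgf = 0.3379 * 9.80665 = 3.313667 N. Combine: 0.29681296 J / 3.313667 N = 0.089572355 m. 1 fermi = 1e-15 m, so 0.089572355 m = 0.089572355 / 1e-15 = 8.9572355e+13 fermi ≈ 8.957e+13 fermi (4 s.f.). Final answer: 8.957e+13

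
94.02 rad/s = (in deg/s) 1 deg/s = 0.017453293 rad/s, so 94.02 rad/s = 94.02 / 0.017453293 = 5386.9492 deg/s ≈ 5387 deg/s (4 s.f.). Final answer: 5387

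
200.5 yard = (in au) 1.226e-09. Check: 1 yard = 0.9144 m, so 200.5 yard = 200.5 * 0.9144 = 183.3372 m. 1 au = 1.4959787e+11 m, so 183.3372 m = 183.3372 / 1.4959787e+11 = 1.2255335e-09 au ≈ 1.226e-09 au (4 s.f.).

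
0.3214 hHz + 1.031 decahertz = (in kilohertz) 0.04245. Check: 1 hHz = 100 Hz, so 0.3214 hHz = 0.3214 * 100 = 32.14 Hz. 1 decahertz = 10 Hz, so 1.031 decahertz = 1.031 * 10 = 10.31 Hz. Sum: 32.14 + 10.31 = 42.45 Hz. 1 kilohertz = 1000 Hz, so 42.45 Hz = 42.45 / 1000 = 0.04245 kilohertz.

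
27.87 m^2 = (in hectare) 1 hectare = 10000 m^2, so 27.87 m^2 = 27.87 / 10000 = 0.002787 hectare. Final answer: 0.002787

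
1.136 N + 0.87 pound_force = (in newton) 5.006. Check: 1.136 N is already in N. 1 pound_force = 4.4482216 N, so 0.87 pound_force = 0.87 * 4.4482216 = 3.8699528 N. Sum: 1.136 + 3.8699528 = 5.0059528 N. 5.0059528 N = 5.0059528 newton ≈ 5.006 newton (4 s.f.).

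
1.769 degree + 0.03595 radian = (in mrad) 66.82. Check: 1 degree = 0.017453293 rad, so 1.769 degree = 1.769 * 0.017453293 = 0.030874874 rad. 0.03595 radian = 0.03595 rad. Sum: 0.030874874 + 0.03595 = 0.066824874 rad. 1 mrad = 0.001 rad, so 0.066824874 rad = 0.066824874 / 0.001 = 66.824874 mrad ≈ 66.82 mrad (4 s.f.).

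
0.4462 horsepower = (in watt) 332.7. Check: 1 horsepower = 745.69987 W, so 0.4462 horsepower = 0.4462 * 745.69987 = 332.73128 W. 332.73128 W = 332.73128 watt ≈ 332.7 watt (4 s.f.).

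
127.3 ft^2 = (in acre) 1 ft^2 = 0.09290304 m^2, so 127.3 ft^2 = 127.3 * 0.09290304 = 11.826557 m^2. 1 acre = 4046.8564 m^2, so 11.826557 m^2 = 11.826557 / 4046.8564 = 0.0029224059 acre ≈ 0.002922 acre (4 s.f.). Final answer: 0.002922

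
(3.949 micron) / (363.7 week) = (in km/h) 6.463e-14. Check: 1 micron = 1e-06 m, so 3.949 micron = 3.949 * 1e-06 = 3.949e-06 m. 1 week = 604800 s, so 363.7 week = 363.7 * 604800 = 2.1996576e+08 s. Combine: 3.949e-06 m / 2.1996576e+08 s = 1.7952794e-14 m/s. 1 km/h = 0.27777778 m/s, so 1.7952794e-14 m/s = 1.7952794e-14 / 0.27777778 = 6.4630059e-14 km/h ≈ 6.463e-14 km/h (4 s.f.).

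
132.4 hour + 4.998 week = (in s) 3.499e+06. Check: 1 hour = 3600 s, so 132.4 hour = 132.4 * 3600 = 476640 s. 1 week = 604800 s, so 4.998 week = 4.998 * 604800 = 3022790.4 s. Sum: 476640 + 3022790.4 = 3499430.4 s. Result: 3499430.4 s ≈ 3.499e+06 s (4 s.f.).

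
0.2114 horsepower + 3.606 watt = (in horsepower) 1 horsepower = 745.69987 W, so 0.2114 horsepower = 0.2114 * 745.69987 = 157.64095 W. 3.606 watt = 3.606 W. Sum: 157.64095 + 3.606 = 161.24695 W. 1 horsepower = 745.69987 W, so 161.24695 W = 161.24695 / 745.69987 = 0.21623573 horsepower ≈ 0.2162 horsepower (4 s.f.). Final answer: 0.2162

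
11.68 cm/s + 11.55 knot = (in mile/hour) 13.55. Check: 1 cm/s = 0.01 m/s, so 11.68 cm/s = 11.68 * 0.01 = 0.1168 m/s. 1 knot = 0.51444444 m/s, so 11.55 knot = 11.55 * 0.51444444 = 5.9418333 m/s. Sum: 0.1168 + 5.9418333 = 6.0586333 m/s. 1 mile/hour = 0.44704 m/s, so 6.0586333 m/s = 6.0586333 / 0.44704 = 13.552777 mile/hour ≈ 13.55 mile/hour (4 s.f.).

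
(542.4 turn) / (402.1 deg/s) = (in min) 1 turn = 6.2831853 rad, so 542.4 turn = 542.4 * 6.2831853 = 3407.9997 rad. 1 deg/s = 0.017453293 rad/s, so 402.1 deg/s = 402.1 * 0.017453293 = 7.0179689 rad/s. Combine: 3407.9997 rad / 7.0179689 rad/s = 485.61054 s. 1 min = 60 s, so 485.61054 s = 485.61054 / 60 = 8.0935091 min ≈ 8.094 min (4 s.f.). Final answer: 8.094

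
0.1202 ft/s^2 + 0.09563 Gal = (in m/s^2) 1 ft/s^2 = 0.3048 m/s^2, so 0.1202 ft/s^2 = 0.1202 * 0.3048 = 0.03663696 m/s^2. 1 Gal = 0.01 m/s^2, so 0.09563 Gal = 0.09563 * 0.01 = 0.0009563 m/s^2. Sum: 0.03663696 + 0.0009563 = 0.03759326 m/s^2. Result: 0.03759326 m/s^2 ≈ 0.03759 m/s^2 (4 s.f.). Final answer: 0.03759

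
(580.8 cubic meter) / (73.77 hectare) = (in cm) 580.8 cubic meter = 580.8 m^3. 1 hectare = 10000 m^2, so 73.77 hectare = 73.77 * 10000 = 737700 m^2. Combine: 580.8 m^3 / 737700 m^2 = 0.00078731192 m. 1 cm = 0.01 m, so 0.00078731192 m = 0.00078731192 / 0.01 = 0.078731192 cm ≈ 0.07873 cm (4 s.f.). Final answer: 0.07873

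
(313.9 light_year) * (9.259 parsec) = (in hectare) 1 light_year = 9.4607305e+15 m, so 313.9 light_year = 313.9 * 9.4607305e+15 = 2.9697233e+18 m. 1 parsec = 3.0856776e+16 m, so 9.259 parsec = 9.259 * 3.0856776e+16 = 2.8570289e+17 m. Combine: 2.9697233e+18 m * 2.8570289e+17 m = 8.4845852e+35 m^2. 1 hectare = 10000 m^2, so 8.4845852e+35 m^2 = 8.4845852e+35 / 10000 = 8.4845852e+31 hectare ≈ 8.485e+31 hectare (4 s.f.). Final answer: 8.485e+31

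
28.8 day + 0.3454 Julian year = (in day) 155. Check: 1 day = 86400 s, so 28.8 day = 28.8 * 86400 = 2488320 s. 1 Julian year = 31557600 s, so 0.3454 Julian year = 0.3454 * 31557600 = 10899995 s. Sum: 2488320 + 10899995 = 13388315 s. 1 day = 86400 s, so 13388315 s = 13388315 / 86400 = 154.95735 day ≈ 155 day (4 s.f.).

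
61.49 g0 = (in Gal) 1 g0 = 9.80665 m/s^2, so 61.49 g0 = 61.49 * 9.80665 = 603.01091 m/s^2. 1 Gal = 0.01 m/s^2, so 603.01091 m/s^2 = 603.01091 / 0.01 = 60301.091 Gal ≈ 6.03e+04 Gal (4 s.f.). Final answer: 6.03e+04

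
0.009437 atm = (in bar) 0.009562. Check: 1 atm = 101325 Pa, so 0.009437 atm = 0.009437 * 101325 = 956.20402 Pa. 1 bar = 100000 Pa, so 956.20402 Pa = 956.20402 / 100000 = 0.0095620402 bar ≈ 0.009562 bar (4 s.f.).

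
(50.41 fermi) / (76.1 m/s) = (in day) 7.667e-21. Check: 1 fermi = 1e-15 m, so 50.41 fermi = 50.41 * 1e-15 = 5.041e-14 m. 76.1 m/s is already in m/s. Combine: 5.041e-14 m / 76.1 m/s = 6.6241787e-16 s. 1 day = 86400 s, so 6.6241787e-16 s = 6.6241787e-16 / 86400 = 7.6668735e-21 day ≈ 7.667e-21 day (4 s.f.).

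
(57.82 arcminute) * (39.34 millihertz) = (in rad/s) 0.0006617. Check: 1 arcminute = 0.00029088821 rad, so 57.82 arcminute = 57.82 * 0.00029088821 = 0.016819156 rad. 1 millihertz = 0.001 Hz, so 39.34 millihertz = 39.34 * 0.001 = 0.03934 Hz. Combine: 0.016819156 rad * 0.03934 Hz = 0.00066166561 rad/s. Result: 0.00066166561 rad/s ≈ 0.0006617 rad/s (4 s.f.).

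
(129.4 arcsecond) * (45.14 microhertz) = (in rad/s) 2.832e-08. Check: 1 arcsecond = 4.8481368e-06 rad, so 129.4 arcsecond = 129.4 * 4.8481368e-06 = 0.0006273489 rad. 1 microhertz = 1e-06 Hz, so 45.14 microhertz = 45.14 * 1e-06 = 4.514e-05 Hz. Combine: 0.0006273489 rad * 4.514e-05 Hz = 2.8318529e-08 rad/s. Result: 2.8318529e-08 rad/s ≈ 2.832e-08 rad/s (4 s.f.).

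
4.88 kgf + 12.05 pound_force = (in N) 101.5. Check: 1 kgf = 9.80665 N, so 4.88 kgf = 4.88 * 9.80665 = 47.856452 N. 1 pound_force = 4.4482216 N, so 12.05 pound_force = 12.05 * 4.4482216 = 53.60107 N. Sum: 47.856452 + 53.60107 = 101.45752 N. Result: 101.45752 N ≈ 101.5 N (4 s.f.).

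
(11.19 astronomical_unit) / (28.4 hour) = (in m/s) 1.637e+07. Check: 1 astronomical_unit = 1.4959787e+11 m, so 11.19 astronomical_unit = 11.19 * 1.4959787e+11 = 1.6740002e+12 m. 1 hour = 3600 s, so 28.4 hour = 28.4 * 3600 = 102240 s. Combine: 1.6740002e+12 m / 102240 s = 16373241 m/s. Result: 16373241 m/s ≈ 1.637e+07 m/s (4 s.f.).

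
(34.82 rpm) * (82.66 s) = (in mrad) 3.014e+05. Check: 1 rpm = 0.10471976 rad/s, so 34.82 rpm = 34.82 * 0.10471976 = 3.6463419 rad/s. 82.66 s is already in s. Combine: 3.6463419 rad/s * 82.66 s = 301.40662 rad. 1 mrad = 0.001 rad, so 301.40662 rad = 301.40662 / 0.001 = 301406.62 mrad ≈ 3.014e+05 mrad (4 s.f.).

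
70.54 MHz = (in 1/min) 1 MHz = 1000000 Hz, so 70.54 MHz = 70.54 * 1000000 = 70540000 Hz. 1 1/min = 0.016666667 Hz, so 70540000 Hz = 70540000 / 0.016666667 = 4.2324e+09 1/min ≈ 4.232e+09 1/min (4 s.f.). Final answer: 4.232e+09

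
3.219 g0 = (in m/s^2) 1 g0 = 9.80665 m/s^2, so 3.219 g0 = 3.219 * 9.80665 = 31.567606 m/s^2. Result: 31.567606 m/s^2 ≈ 31.57 m/s^2 (4 s.f.). Final answer: 31.57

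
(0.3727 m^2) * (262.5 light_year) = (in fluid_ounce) 0.3727 m^2 is already in m^2. 1 light_year = 9.4607305e+15 m, so 262.5 light_year = 262.5 * 9.4607305e+15 = 2.4834417e+18 m. Combine: 0.3727 m^2 * 2.4834417e+18 m = 9.2557874e+17 m^3. 1 fluid_ounce = 2.957353e-05 m^3, so 9.2557874e+17 m^3 = 9.2557874e+17 / 2.957353e-05 = 3.1297541e+22 fluid_ounce ≈ 3.13e+22 fluid_ounce (4 s.f.). Final answer: 3.13e+22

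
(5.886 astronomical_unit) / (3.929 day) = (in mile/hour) 5.802e+06. Check: 1 astronomical_unit = 1.4959787e+11 m, so 5.886 astronomical_unit = 5.886 * 1.4959787e+11 = 8.8053307e+11 m. 1 day = 86400 s, so 3.929 day = 3.929 * 86400 = 339465.6 s. Combine: 8.8053307e+11 m / 339465.6 s = 2593880.1 m/s. 1 mile/hour = 0.44704 m/s, so 2593880.1 m/s = 2593880.1 / 0.44704 = 5802344.5 mile/hour ≈ 5.802e+06 mile/hour (4 s.f.).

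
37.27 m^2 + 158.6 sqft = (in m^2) 37.27 m^2 is already in m^2. 1 sqft = 0.09290304 m^2, so 158.6 sqft = 158.6 * 0.09290304 = 14.734422 m^2. Sum: 37.27 + 14.734422 = 52.004422 m^2. Result: 52.004422 m^2 ≈ 52 m^2 (4 s.f.). Final answer: 52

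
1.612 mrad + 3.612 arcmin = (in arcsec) 549.2. Check: 1 mrad = 0.001 rad, so 1.612 mrad = 1.612 * 0.001 = 0.001612 rad. 1 arcmin = 0.00029088821 rad, so 3.612 arcmin = 3.612 * 0.00029088821 = 0.0010506882 rad. Sum: 0.001612 + 0.0010506882 = 0.0026626882 rad. 1 arcsec = 4.8481368e-06 rad, so 0.0026626882 rad = 0.0026626882 / 4.8481368e-06 = 549.21887 arcsec ≈ 549.2 arcsec (4 s.f.).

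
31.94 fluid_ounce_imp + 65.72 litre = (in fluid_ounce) 1 fluid_ounce_imp = 2.8413063e-05 m^3, so 31.94 fluid_ounce_imp = 31.94 * 2.8413063e-05 = 0.00090751322 m^3. 1 litre = 0.001 m^3, so 65.72 litre = 65.72 * 0.001 = 0.06572 m^3. Sum: 0.00090751322 + 0.06572 = 0.066627513 m^3. 1 fluid_ounce = 2.957353e-05 m^3, so 0.066627513 m^3 = 0.066627513 / 2.957353e-05 = 2252.9442 fluid_ounce ≈ 2253 fluid_ounce (4 s.f.). Final answer: 2253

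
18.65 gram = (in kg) 0.01865. Check: 1 gram = 0.001 kg, so 18.65 gram = 18.65 * 0.001 = 0.01865 kg. Result: 0.01865 kg.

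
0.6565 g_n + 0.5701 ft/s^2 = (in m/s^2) 6.612. Check: 1 g_n = 9.80665 m/s^2, so 0.6565 g_n = 0.6565 * 9.80665 = 6.4380657 m/s^2. 1 ft/s^2 = 0.3048 m/s^2, so 0.5701 ft/s^2 = 0.5701 * 0.3048 = 0.17376648 m/s^2. Sum: 6.4380657 + 0.17376648 = 6.6118322 m/s^2. Result: 6.6118322 m/s^2 ≈ 6.612 m/s^2 (4 s.f.).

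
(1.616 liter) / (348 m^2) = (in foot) 1 liter = 0.001 m^3, so 1.616 liter = 1.616 * 0.001 = 0.001616 m^3. 348 m^2 is already in m^2. Combine: 0.001616 m^3 / 348 m^2 = 4.6436782e-06 m. 1 foot = 0.3048 m, so 4.6436782e-06 m = 4.6436782e-06 / 0.3048 = 1.5235165e-05 foot ≈ 1.524e-05 foot (4 s.f.). Final answer: 1.524e-05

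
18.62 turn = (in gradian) 1 turn = 6.2831853 rad, so 18.62 turn = 18.62 * 6.2831853 = 116.99291 rad. 1 gradian = 0.015707963 rad, so 116.99291 rad = 116.99291 / 0.015707963 = 7448 gradian. Final answer: 7448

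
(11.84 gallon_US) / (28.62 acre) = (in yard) 4.232e-07. Check: 1 gallon_US = 0.0037854118 m^3, so 11.84 gallon_US = 11.84 * 0.0037854118 = 0.044819276 m^3. 1 acre = 4046.8564 m^2, so 28.62 acre = 28.62 * 4046.8564 = 115821.03 m^2. Combine: 0.044819276 m^3 / 115821.03 m^2 = 3.869701e-07 m. 1 yard = 0.9144 m, so 3.869701e-07 m = 3.869701e-07 / 0.9144 = 4.2319564e-07 yard ≈ 4.232e-07 yard (4 s.f.).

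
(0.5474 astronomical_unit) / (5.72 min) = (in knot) 4.638e+08. Check: 1 astronomical_unit = 1.4959787e+11 m, so 0.5474 astronomical_unit = 0.5474 * 1.4959787e+11 = 8.1889874e+10 m. 1 min = 60 s, so 5.72 min = 5.72 * 60 = 343.2 s. Combine: 8.1889874e+10 m / 343.2 s = 2.3860686e+08 m/s. 1 knot = 0.51444444 m/s, so 2.3860686e+08 m/s = 2.3860686e+08 / 0.51444444 = 4.6381463e+08 knot ≈ 4.638e+08 knot (4 s.f.).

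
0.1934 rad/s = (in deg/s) 1 deg/s = 0.017453293 rad/s, so 0.1934 rad/s = 0.1934 / 0.017453293 = 11.081004 deg/s ≈ 11.08 deg/s (4 s.f.). Final answer: 11.08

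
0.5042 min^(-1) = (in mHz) 8.403. Check: 1 min^(-1) = 0.016666667 Hz, so 0.5042 min^(-1) = 0.5042 * 0.016666667 = 0.0084033333 Hz. 1 mHz = 0.001 Hz, so 0.0084033333 Hz = 0.0084033333 / 0.001 = 8.4033333 mHz ≈ 8.403 mHz (4 s.f.).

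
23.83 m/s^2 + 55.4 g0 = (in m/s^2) 567.1. Check: 23.83 m/s^2 is already in m/s^2. 1 g0 = 9.80665 m/s^2, so 55.4 g0 = 55.4 * 9.80665 = 543.28841 m/s^2. Sum: 23.83 + 543.28841 = 567.11841 m/s^2. Result: 567.11841 m/s^2 ≈ 567.1 m/s^2 (4 s.f.).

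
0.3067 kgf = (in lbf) 0.6762. Check: 1 kgf = 9.80665 N, so 0.3067 kgf = 0.3067 * 9.80665 = 3.0076996 N. 1 lbf = 4.4482216 N, so 3.0076996 N = 3.0076996 / 4.4482216 = 0.67615776 lbf ≈ 0.6762 lbf (4 s.f.).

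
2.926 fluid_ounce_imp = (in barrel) 0.0005229. Check: 1 fluid_ounce_imp = 2.8413063e-05 m^3, so 2.926 fluid_ounce_imp = 2.926 * 2.8413063e-05 = 8.3136621e-05 m^3. 1 barrel = 0.15898729 m^3, so 8.3136621e-05 m^3 = 8.3136621e-05 / 0.15898729 = 0.00052291361 barrel ≈ 0.0005229 barrel (4 s.f.).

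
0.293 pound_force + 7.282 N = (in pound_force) 1.93. Check: 1 pound_force = 4.4482216 N, so 0.293 pound_force = 0.293 * 4.4482216 = 1.3033289 N. 7.282 N is already in N. Sum: 1.3033289 + 7.282 = 8.5853289 N. 1 pound_force = 4.4482216 N, so 8.5853289 N = 8.5853289 / 4.4482216 = 1.9300587 pound_force ≈ 1.93 pound_force (4 s.f.).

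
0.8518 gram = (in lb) 1 gram = 0.001 kg, so 0.8518 gram = 0.8518 * 0.001 = 0.0008518 kg. 1 lb = 0.45359237 kg, so 0.0008518 kg = 0.0008518 / 0.45359237 = 0.0018778975 lb ≈ 0.001878 lb (4 s.f.). Final answer: 0.001878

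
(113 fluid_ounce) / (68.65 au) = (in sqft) 3.503e-15. Check: 1 fluid_ounce = 2.957353e-05 m^3, so 113 fluid_ounce = 113 * 2.957353e-05 = 0.0033418088 m^3. 1 au = 1.4959787e+11 m, so 68.65 au = 68.65 * 1.4959787e+11 = 1.0269894e+13 m. Combine: 0.0033418088 m^3 / 1.0269894e+13 m = 3.2539858e-16 m^2. 1 sqft = 0.09290304 m^2, so 3.2539858e-16 m^2 = 3.2539858e-16 / 0.09290304 = 3.5025611e-15 sqft ≈ 3.503e-15 sqft (4 s.f.).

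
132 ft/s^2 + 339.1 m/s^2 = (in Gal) 1 ft/s^2 = 0.3048 m/s^2, so 132 ft/s^2 = 132 * 0.3048 = 40.2336 m/s^2. 339.1 m/s^2 is already in m/s^2. Sum: 40.2336 + 339.1 = 379.3336 m/s^2. 1 Gal = 0.01 m/s^2, so 379.3336 m/s^2 = 379.3336 / 0.01 = 37933.36 Gal ≈ 3.793e+04 Gal (4 s.f.). Final answer: 3.793e+04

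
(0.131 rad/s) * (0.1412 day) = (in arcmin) 0.131 rad/s is already in rad/s. 1 day = 86400 s, so 0.1412 day = 0.1412 * 86400 = 12199.68 s. Combine: 0.131 rad/s * 12199.68 s = 1598.1581 rad. 1 arcmin = 0.00029088821 rad, so 1598.1581 rad = 1598.1581 / 0.00029088821 = 5494062.8 arcmin ≈ 5.494e+06 arcmin (4 s.f.). Final answer: 5.494e+06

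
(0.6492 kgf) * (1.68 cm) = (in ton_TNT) 2.556e-11. Check: 1 kgf = 9.80665 N, so 0.6492 kgf = 0.6492 * 9.80665 = 6.3664772 N. 1 cm = 0.01 m, so 1.68 cm = 1.68 * 0.01 = 0.0168 m. Combine: 6.3664772 N * 0.0168 m = 0.10695682 J. 1 ton_TNT = 4.184e+09 J, so 0.10695682 J = 0.10695682 / 4.184e+09 = 2.5563293e-11 ton_TNT ≈ 2.556e-11 ton_TNT (4 s.f.).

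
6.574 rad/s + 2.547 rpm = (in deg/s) 6.574 rad/s is already in rad/s. 1 rpm = 0.10471976 rad/s, so 2.547 rpm = 2.547 * 0.10471976 = 0.26672122 rad/s. Sum: 6.574 + 0.26672122 = 6.8407212 rad/s. 1 deg/s = 0.017453293 rad/s, so 6.8407212 rad/s = 6.8407212 / 0.017453293 = 391.94445 deg/s ≈ 391.9 deg/s (4 s.f.). Final answer: 391.9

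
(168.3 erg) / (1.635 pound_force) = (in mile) 1.438e-09. Check: 1 erg = 1e-07 J, so 168.3 erg = 168.3 * 1e-07 = 1.683e-05 J. 1 pound_force = 4.4482216 N, so 1.635 pound_force = 1.635 * 4.4482216 = 7.2728423 N. Combine: 1.683e-05 J / 7.2728423 N = 2.3140884e-06 m. 1 mile = 1609.344 m, so 2.3140884e-06 m = 2.3140884e-06 / 1609.344 = 1.4379079e-09 mile ≈ 1.438e-09 mile (4 s.f.).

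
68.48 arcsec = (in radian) 1 arcsec = 4.8481368e-06 rad, so 68.48 arcsec = 68.48 * 4.8481368e-06 = 0.00033200041 rad. 0.00033200041 rad = 0.00033200041 radian ≈ 0.000332 radian (4 s.f.). Final answer: 0.000332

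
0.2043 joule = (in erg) 0.2043 joule = 0.2043 J. 1 erg = 1e-07 J, so 0.2043 J = 0.2043 / 1e-07 = 2043000 erg ≈ 2.043e+06 erg (4 s.f.). Final answer: 2.043e+06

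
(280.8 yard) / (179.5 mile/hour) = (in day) 1 yard = 0.9144 m, so 280.8 yard = 280.8 * 0.9144 = 256.76352 m. 1 mile/hour = 0.44704 m/s, so 179.5 mile/hour = 179.5 * 0.44704 = 80.24368 m/s. Combine: 256.76352 m / 80.24368 m/s = 3.1997974 s. 1 day = 86400 s, so 3.1997974 s = 3.1997974 / 86400 = 3.7034692e-05 day ≈ 3.703e-05 day (4 s.f.). Final answer: 3.703e-05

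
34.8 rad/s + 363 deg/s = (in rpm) 34.8 rad/s is already in rad/s. 1 deg/s = 0.017453293 rad/s, so 363 deg/s = 363 * 0.017453293 = 6.3355452 rad/s. Sum: 34.8 + 6.3355452 = 41.135545 rad/s. 1 rpm = 0.10471976 rad/s, so 41.135545 rad/s = 41.135545 / 0.10471976 = 392.81552 rpm ≈ 392.8 rpm (4 s.f.). Final answer: 392.8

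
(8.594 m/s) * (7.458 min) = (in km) 3.846. Check: 8.594 m/s is already in m/s. 1 min = 60 s, so 7.458 min = 7.458 * 60 = 447.48 s. Combine: 8.594 m/s * 447.48 s = 3845.6431 m. 1 km = 1000 m, so 3845.6431 m = 3845.6431 / 1000 = 3.8456431 km ≈ 3.846 km (4 s.f.).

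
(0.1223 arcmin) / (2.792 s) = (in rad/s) 1 arcmin = 0.00029088821 rad, so 0.1223 arcmin = 0.1223 * 0.00029088821 = 3.5575628e-05 rad. 2.792 s is already in s. Combine: 3.5575628e-05 rad / 2.792 s = 1.2741987e-05 rad/s. Result: 1.2741987e-05 rad/s ≈ 1.274e-05 rad/s (4 s.f.). Final answer: 1.274e-05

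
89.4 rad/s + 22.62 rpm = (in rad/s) 91.77. Check: 89.4 rad/s is already in rad/s. 1 rpm = 0.10471976 rad/s, so 22.62 rpm = 22.62 * 0.10471976 = 2.3687609 rad/s. Sum: 89.4 + 2.3687609 = 91.768761 rad/s. Result: 91.768761 rad/s ≈ 91.77 rad/s (4 s.f.).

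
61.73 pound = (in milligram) 2.8e+07. Check: 1 pound = 0.45359237 kg, so 61.73 pound = 61.73 * 0.45359237 = 28.000257 kg. 1 milligram = 1e-06 kg, so 28.000257 kg = 28.000257 / 1e-06 = 28000257 milligram ≈ 2.8e+07 milligram (4 s.f.).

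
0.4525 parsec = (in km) 1 parsec = 3.0856776e+16 m, so 0.4525 parsec = 0.4525 * 3.0856776e+16 = 1.3962691e+16 m. 1 km = 1000 m, so 1.3962691e+16 m = 1.3962691e+16 / 1000 = 1.3962691e+13 km ≈ 1.396e+13 km (4 s.f.). Final answer: 1.396e+13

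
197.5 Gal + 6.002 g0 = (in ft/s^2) 199.6. Check: 1 Gal = 0.01 m/s^2, so 197.5 Gal = 197.5 * 0.01 = 1.975 m/s^2. 1 g0 = 9.80665 m/s^2, so 6.002 g0 = 6.002 * 9.80665 = 58.859513 m/s^2. Sum: 1.975 + 58.859513 = 60.834513 m/s^2. 1 ft/s^2 = 0.3048 m/s^2, so 60.834513 m/s^2 = 60.834513 / 0.3048 = 199.5883 ft/s^2 ≈ 199.6 ft/s^2 (4 s.f.).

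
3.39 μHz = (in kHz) 3.39e-09. Check: 1 μHz = 1e-06 Hz, so 3.39 μHz = 3.39 * 1e-06 = 3.39e-06 Hz. 1 kHz = 1000 Hz, so 3.39e-06 Hz = 3.39e-06 / 1000 = 3.39e-09 kHz.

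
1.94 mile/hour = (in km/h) 3.122. Check: 1 mile/hour = 0.44704 m/s, so 1.94 mile/hour = 1.94 * 0.44704 = 0.8672576 m/s. 1 km/h = 0.27777778 m/s, so 0.8672576 m/s = 0.8672576 / 0.27777778 = 3.1221274 km/h ≈ 3.122 km/h (4 s.f.).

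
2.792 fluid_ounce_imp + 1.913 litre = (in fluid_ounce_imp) 70.12. Check: 1 fluid_ounce_imp = 2.8413063e-05 m^3, so 2.792 fluid_ounce_imp = 2.792 * 2.8413063e-05 = 7.9329271e-05 m^3. 1 litre = 0.001 m^3, so 1.913 litre = 1.913 * 0.001 = 0.001913 m^3. Sum: 7.9329271e-05 + 0.001913 = 0.0019923293 m^3. 1 fluid_ounce_imp = 2.8413063e-05 m^3, so 0.0019923293 m^3 = 0.0019923293 / 2.8413063e-05 = 70.120188 fluid_ounce_imp ≈ 70.12 fluid_ounce_imp (4 s.f.).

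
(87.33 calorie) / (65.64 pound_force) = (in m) 1 calorie = 4.184 J, so 87.33 calorie = 87.33 * 4.184 = 365.38872 J. 1 pound_force = 4.4482216 N, so 65.64 pound_force = 65.64 * 4.4482216 = 291.98127 N. Combine: 365.38872 J / 291.98127 N = 1.2514115 m. Result: 1.2514115 m ≈ 1.251 m (4 s.f.). Final answer: 1.251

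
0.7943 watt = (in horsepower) 0.001065. Check: 0.7943 watt = 0.7943 W. 1 horsepower = 745.69987 W, so 0.7943 W = 0.7943 / 745.69987 = 0.0010651738 horsepower ≈ 0.001065 horsepower (4 s.f.).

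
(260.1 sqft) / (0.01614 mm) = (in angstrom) 1 sqft = 0.09290304 m^2, so 260.1 sqft = 260.1 * 0.09290304 = 24.164081 m^2. 1 mm = 0.001 m, so 0.01614 mm = 0.01614 * 0.001 = 1.614e-05 m. Combine: 24.164081 m^2 / 1.614e-05 m = 1497154.9 m. 1 angstrom = 1e-10 m, so 1497154.9 m = 1497154.9 / 1e-10 = 1.4971549e+16 angstrom ≈ 1.497e+16 angstrom (4 s.f.). Final answer: 1.497e+16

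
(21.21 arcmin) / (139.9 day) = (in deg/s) 1 arcmin = 0.00029088821 rad, so 21.21 arcmin = 21.21 * 0.00029088821 = 0.0061697389 rad. 1 day = 86400 s, so 139.9 day = 139.9 * 86400 = 12087360 s. Combine: 0.0061697389 rad / 12087360 s = 5.1042899e-10 rad/s. 1 deg/s = 0.017453293 rad/s, so 5.1042899e-10 rad/s = 5.1042899e-10 / 0.017453293 = 2.9245427e-08 deg/s ≈ 2.925e-08 deg/s (4 s.f.). Final answer: 2.925e-08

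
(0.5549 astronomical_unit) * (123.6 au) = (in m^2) 1.535e+24. Check: 1 astronomical_unit = 1.4959787e+11 m, so 0.5549 astronomical_unit = 0.5549 * 1.4959787e+11 = 8.3011858e+10 m. 1 au = 1.4959787e+11 m, so 123.6 au = 123.6 * 1.4959787e+11 = 1.8490297e+13 m. Combine: 8.3011858e+10 m * 1.8490297e+13 m = 1.5349139e+24 m^2. Result: 1.5349139e+24 m^2 ≈ 1.535e+24 m^2 (4 s.f.).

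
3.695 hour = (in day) 0.154. Check: 1 hour = 3600 s, so 3.695 hour = 3.695 * 3600 = 13302 s. 1 day = 86400 s, so 13302 s = 13302 / 86400 = 0.15395833 day ≈ 0.154 day (4 s.f.).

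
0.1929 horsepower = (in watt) 143.8. Check: 1 horsepower = 745.69987 W, so 0.1929 horsepower = 0.1929 * 745.69987 = 143.84551 W. 143.84551 W = 143.84551 watt ≈ 143.8 watt (4 s.f.).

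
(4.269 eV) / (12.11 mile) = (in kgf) 1 eV = 1.6021766e-19 J, so 4.269 eV = 4.269 * 1.6021766e-19 = 6.8396921e-19 J. 1 mile = 1609.344 m, so 12.11 mile = 12.11 * 1609.344 = 19489.156 m. Combine: 6.8396921e-19 J / 19489.156 m = 3.509486e-23 N. 1 kgf = 9.80665 N, so 3.509486e-23 N = 3.509486e-23 / 9.80665 = 3.5786798e-24 kgf ≈ 3.579e-24 kgf (4 s.f.). Final answer: 3.579e-24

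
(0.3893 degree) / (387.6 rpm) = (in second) 1 degree = 0.017453293 rad, so 0.3893 degree = 0.3893 * 0.017453293 = 0.0067945668 rad. 1 rpm = 0.10471976 rad/s, so 387.6 rpm = 387.6 * 0.10471976 = 40.589377 rad/s. Combine: 0.0067945668 rad / 40.589377 rad/s = 0.00016739766 s. 0.00016739766 s = 0.00016739766 second ≈ 0.0001674 second (4 s.f.). Final answer: 0.0001674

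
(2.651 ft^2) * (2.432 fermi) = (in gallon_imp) 1.318e-13. Check: 1 ft^2 = 0.09290304 m^2, so 2.651 ft^2 = 2.651 * 0.09290304 = 0.24628596 m^2. 1 fermi = 1e-15 m, so 2.432 fermi = 2.432 * 1e-15 = 2.432e-15 m. Combine: 0.24628596 m^2 * 2.432e-15 m = 5.9896745e-16 m^3. 1 gallon_imp = 0.00454609 m^3, so 5.9896745e-16 m^3 = 5.9896745e-16 / 0.00454609 = 1.3175442e-13 gallon_imp ≈ 1.318e-13 gallon_imp (4 s.f.).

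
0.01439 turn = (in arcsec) 1 turn = 6.2831853 rad, so 0.01439 turn = 0.01439 * 6.2831853 = 0.090415037 rad. 1 arcsec = 4.8481368e-06 rad, so 0.090415037 rad = 0.090415037 / 4.8481368e-06 = 18649.44 arcsec ≈ 1.865e+04 arcsec (4 s.f.). Final answer: 1.865e+04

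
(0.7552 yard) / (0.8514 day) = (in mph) 2.1e-05. Check: 1 yard = 0.9144 m, so 0.7552 yard = 0.7552 * 0.9144 = 0.69055488 m. 1 day = 86400 s, so 0.8514 day = 0.8514 * 86400 = 73560.96 s. Combine: 0.69055488 m / 73560.96 s = 9.3875186e-06 m/s. 1 mph = 0.44704 m/s, so 9.3875186e-06 m/s = 9.3875186e-06 / 0.44704 = 2.0999281e-05 mph ≈ 2.1e-05 mph (4 s.f.).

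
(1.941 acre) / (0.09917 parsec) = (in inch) 1.011e-10. Check: 1 acre = 4046.8564 m^2, so 1.941 acre = 1.941 * 4046.8564 = 7854.9483 m^2. 1 parsec = 3.0856776e+16 m, so 0.09917 parsec = 0.09917 * 3.0856776e+16 = 3.0600665e+15 m. Combine: 7854.9483 m^2 / 3.0600665e+15 m = 2.5669208e-12 m. 1 inch = 0.0254 m, so 2.5669208e-12 m = 2.5669208e-12 / 0.0254 = 1.0105988e-10 inch ≈ 1.011e-10 inch (4 s.f.).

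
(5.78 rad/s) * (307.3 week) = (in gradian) 5.78 rad/s is already in rad/s. 1 week = 604800 s, so 307.3 week = 307.3 * 604800 = 1.8585504e+08 s. Combine: 5.78 rad/s * 1.8585504e+08 s = 1.0742421e+09 rad. 1 gradian = 0.015707963 rad, so 1.0742421e+09 rad = 1.0742421e+09 / 0.015707963 = 6.8388378e+10 gradian ≈ 6.839e+10 gradian (4 s.f.). Final answer: 6.839e+10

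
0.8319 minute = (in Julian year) 1 minute = 60 s, so 0.8319 minute = 0.8319 * 60 = 49.914 s. 1 Julian year = 31557600 s, so 49.914 s = 49.914 / 31557600 = 1.5816792e-06 Julian year ≈ 1.582e-06 Julian year (4 s.f.). Final answer: 1.582e-06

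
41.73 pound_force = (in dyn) 1.856e+07. Check: 1 pound_force = 4.4482216 N, so 41.73 pound_force = 41.73 * 4.4482216 = 185.62429 N. 1 dyn = 1e-05 N, so 185.62429 N = 185.62429 / 1e-05 = 18562429 dyn ≈ 1.856e+07 dyn (4 s.f.).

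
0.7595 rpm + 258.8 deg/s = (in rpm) 1 rpm = 0.10471976 rad/s, so 0.7595 rpm = 0.7595 * 0.10471976 = 0.079534654 rad/s. 1 deg/s = 0.017453293 rad/s, so 258.8 deg/s = 258.8 * 0.017453293 = 4.5169121 rad/s. Sum: 0.079534654 + 4.5169121 = 4.5964468 rad/s. 1 rpm = 0.10471976 rad/s, so 4.5964468 rad/s = 4.5964468 / 0.10471976 = 43.892833 rpm ≈ 43.89 rpm (4 s.f.). Final answer: 43.89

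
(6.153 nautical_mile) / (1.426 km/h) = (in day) 0.333. Check: 1 nautical_mile = 1852 m, so 6.153 nautical_mile = 6.153 * 1852 = 11395.356 m. 1 km/h = 0.27777778 m/s, so 1.426 km/h = 1.426 * 0.27777778 = 0.39611111 m/s. Combine: 11395.356 m / 0.39611111 m/s = 28768.08 s. 1 day = 86400 s, so 28768.08 s = 28768.08 / 86400 = 0.33296388 day ≈ 0.333 day (4 s.f.).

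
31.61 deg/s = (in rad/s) 1 deg/s = 0.017453293 rad/s, so 31.61 deg/s = 31.61 * 0.017453293 = 0.55169858 rad/s. Result: 0.55169858 rad/s ≈ 0.5517 rad/s (4 s.f.). Final answer: 0.5517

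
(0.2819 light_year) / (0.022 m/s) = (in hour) 1 light_year = 9.4607305e+15 m, so 0.2819 light_year = 0.2819 * 9.4607305e+15 = 2.6669799e+15 m. 0.022 m/s is already in m/s. Combine: 2.6669799e+15 m / 0.022 m/s = 1.2122636e+17 s. 1 hour = 3600 s, so 1.2122636e+17 s = 1.2122636e+17 / 3600 = 3.3673989e+13 hour ≈ 3.367e+13 hour (4 s.f.). Final answer: 3.367e+13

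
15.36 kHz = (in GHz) 1 kHz = 1000 Hz, so 15.36 kHz = 15.36 * 1000 = 15360 Hz. 1 GHz = 1e+09 Hz, so 15360 Hz = 15360 / 1e+09 = 1.536e-05 GHz. Final answer: 1.536e-05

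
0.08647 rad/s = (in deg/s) 4.954. Check: 1 deg/s = 0.017453293 rad/s, so 0.08647 rad/s = 0.08647 / 0.017453293 = 4.9543661 deg/s ≈ 4.954 deg/s (4 s.f.).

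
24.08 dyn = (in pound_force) 1 dyn = 1e-05 N, so 24.08 dyn = 24.08 * 1e-05 = 0.0002408 N. 1 pound_force = 4.4482216 N, so 0.0002408 N = 0.0002408 / 4.4482216 = 5.4133993e-05 pound_force ≈ 5.413e-05 pound_force (4 s.f.). Final answer: 5.413e-05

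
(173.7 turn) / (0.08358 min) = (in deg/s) 1 turn = 6.2831853 rad, so 173.7 turn = 173.7 * 6.2831853 = 1091.3893 rad. 1 min = 60 s, so 0.08358 min = 0.08358 * 60 = 5.0148 s. Combine: 1091.3893 rad / 5.0148 s = 217.63366 rad/s. 1 deg/s = 0.017453293 rad/s, so 217.63366 rad/s = 217.63366 / 0.017453293 = 12469.49 deg/s ≈ 1.247e+04 deg/s (4 s.f.). Final answer: 1.247e+04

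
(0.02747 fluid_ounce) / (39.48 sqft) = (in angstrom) 1 fluid_ounce = 2.957353e-05 m^3, so 0.02747 fluid_ounce = 0.02747 * 2.957353e-05 = 8.1238486e-07 m^3. 1 sqft = 0.09290304 m^2, so 39.48 sqft = 39.48 * 0.09290304 = 3.667812 m^2. Combine: 8.1238486e-07 m^3 / 3.667812 m^2 = 2.2149032e-07 m. 1 angstrom = 1e-10 m, so 2.2149032e-07 m = 2.2149032e-07 / 1e-10 = 2214.9032 angstrom ≈ 2215 angstrom (4 s.f.). Final answer: 2215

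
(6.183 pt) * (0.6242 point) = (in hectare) 4.803e-11. Check: 1 pt = 0.00035277778 m, so 6.183 pt = 6.183 * 0.00035277778 = 0.002181225 m. 1 point = 0.00035277778 m, so 0.6242 point = 0.6242 * 0.00035277778 = 0.00022020389 m. Combine: 0.002181225 m * 0.00022020389 m = 4.8031423e-07 m^2. 1 hectare = 10000 m^2, so 4.8031423e-07 m^2 = 4.8031423e-07 / 10000 = 4.8031423e-11 hectare ≈ 4.803e-11 hectare (4 s.f.).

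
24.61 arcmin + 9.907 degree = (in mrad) 180.1. Check: 1 arcmin = 0.00029088821 rad, so 24.61 arcmin = 24.61 * 0.00029088821 = 0.0071587588 rad. 1 degree = 0.017453293 rad, so 9.907 degree = 9.907 * 0.017453293 = 0.17290977 rad. Sum: 0.0071587588 + 0.17290977 = 0.18006853 rad. 1 mrad = 0.001 rad, so 0.18006853 rad = 0.18006853 / 0.001 = 180.06853 mrad ≈ 180.1 mrad (4 s.f.).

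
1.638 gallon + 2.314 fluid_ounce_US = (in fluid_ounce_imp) 220.6. Check: 1 gallon = 0.0037854118 m^3, so 1.638 gallon = 1.638 * 0.0037854118 = 0.0062005045 m^3. 1 fluid_ounce_US = 2.957353e-05 m^3, so 2.314 fluid_ounce_US = 2.314 * 2.957353e-05 = 6.8433147e-05 m^3. Sum: 0.0062005045 + 6.8433147e-05 = 0.0062689376 m^3. 1 fluid_ounce_imp = 2.8413063e-05 m^3, so 0.0062689376 m^3 = 0.0062689376 / 2.8413063e-05 = 220.63576 fluid_ounce_imp ≈ 220.6 fluid_ounce_imp (4 s.f.).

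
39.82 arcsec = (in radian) 1 arcsec = 4.8481368e-06 rad, so 39.82 arcsec = 39.82 * 4.8481368e-06 = 0.00019305281 rad. 0.00019305281 rad = 0.00019305281 radian ≈ 0.0001931 radian (4 s.f.). Final answer: 0.0001931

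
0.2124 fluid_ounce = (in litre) 0.006281. Check: 1 fluid_ounce = 2.957353e-05 m^3, so 0.2124 fluid_ounce = 0.2124 * 2.957353e-05 = 6.2814177e-06 m^3. 1 litre = 0.001 m^3, so 6.2814177e-06 m^3 = 6.2814177e-06 / 0.001 = 0.0062814177 litre ≈ 0.006281 litre (4 s.f.).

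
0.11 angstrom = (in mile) 6.835e-15. Check: 1 angstrom = 1e-10 m, so 0.11 angstrom = 0.11 * 1e-10 = 1.1e-11 m. 1 mile = 1609.344 m, so 1.1e-11 m = 1.1e-11 / 1609.344 = 6.8350831e-15 mile ≈ 6.835e-15 mile (4 s.f.).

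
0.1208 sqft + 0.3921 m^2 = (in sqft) 1 sqft = 0.09290304 m^2, so 0.1208 sqft = 0.1208 * 0.09290304 = 0.011222687 m^2. 0.3921 m^2 is already in m^2. Sum: 0.011222687 + 0.3921 = 0.40332269 m^2. 1 sqft = 0.09290304 m^2, so 0.40332269 m^2 = 0.40332269 / 0.09290304 = 4.3413293 sqft ≈ 4.341 sqft (4 s.f.). Final answer: 4.341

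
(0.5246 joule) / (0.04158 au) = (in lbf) 0.5246 joule = 0.5246 J. 1 au = 1.4959787e+11 m, so 0.04158 au = 0.04158 * 1.4959787e+11 = 6.2202795e+09 m. Combine: 0.5246 J / 6.2202795e+09 m = 8.4337047e-11 N. 1 lbf = 4.4482216 N, so 8.4337047e-11 N = 8.4337047e-11 / 4.4482216 = 1.8959722e-11 lbf ≈ 1.896e-11 lbf (4 s.f.). Final answer: 1.896e-11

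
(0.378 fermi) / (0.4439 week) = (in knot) 1 fermi = 1e-15 m, so 0.378 fermi = 0.378 * 1e-15 = 3.78e-16 m. 1 week = 604800 s, so 0.4439 week = 0.4439 * 604800 = 268470.72 s. Combine: 3.78e-16 m / 268470.72 s = 1.4079748e-21 m/s. 1 knot = 0.51444444 m/s, so 1.4079748e-21 m/s = 1.4079748e-21 / 0.51444444 = 2.736884e-21 knot ≈ 2.737e-21 knot (4 s.f.). Final answer: 2.737e-21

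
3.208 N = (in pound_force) 1 pound_force = 4.4482216 N, so 3.208 N = 3.208 / 4.4482216 = 0.72118709 pound_force ≈ 0.7212 pound_force (4 s.f.). Final answer: 0.7212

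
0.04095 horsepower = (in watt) 30.54. Check: 1 horsepower = 745.69987 W, so 0.04095 horsepower = 0.04095 * 745.69987 = 30.53641 W. 30.53641 W = 30.53641 watt ≈ 30.54 watt (4 s.f.).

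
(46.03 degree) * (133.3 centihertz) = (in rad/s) 1 degree = 0.017453293 rad, so 46.03 degree = 46.03 * 0.017453293 = 0.80337505 rad. 1 centihertz = 0.01 Hz, so 133.3 centihertz = 133.3 * 0.01 = 1.333 Hz. Combine: 0.80337505 rad * 1.333 Hz = 1.0708989 rad/s. Result: 1.0708989 rad/s ≈ 1.071 rad/s (4 s.f.). Final answer: 1.071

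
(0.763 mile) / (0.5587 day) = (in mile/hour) 1 mile = 1609.344 m, so 0.763 mile = 0.763 * 1609.344 = 1227.9295 m. 1 day = 86400 s, so 0.5587 day = 0.5587 * 86400 = 48271.68 s. Combine: 1227.9295 m / 48271.68 s = 0.025437886 m/s. 1 mile/hour = 0.44704 m/s, so 0.025437886 m/s = 0.025437886 / 0.44704 = 0.056902929 mile/hour ≈ 0.0569 mile/hour (4 s.f.). Final answer: 0.0569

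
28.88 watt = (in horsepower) 0.03873. Check: 28.88 watt = 28.88 W. 1 horsepower = 745.69987 W, so 28.88 W = 28.88 / 745.69987 = 0.038728718 horsepower ≈ 0.03873 horsepower (4 s.f.).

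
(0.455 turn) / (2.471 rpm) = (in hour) 1 turn = 6.2831853 rad, so 0.455 turn = 0.455 * 6.2831853 = 2.8588493 rad. 1 rpm = 0.10471976 rad/s, so 2.471 rpm = 2.471 * 0.10471976 = 0.25876251 rad/s. Combine: 2.8588493 rad / 0.25876251 rad/s = 11.048159 s. 1 hour = 3600 s, so 11.048159 s = 11.048159 / 3600 = 0.003068933 hour ≈ 0.003069 hour (4 s.f.). Final answer: 0.003069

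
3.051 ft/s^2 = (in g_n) 0.09483. Check: 1 ft/s^2 = 0.3048 m/s^2, so 3.051 ft/s^2 = 3.051 * 0.3048 = 0.9299448 m/s^2. 1 g_n = 9.80665 m/s^2, so 0.9299448 m/s^2 = 0.9299448 / 9.80665 = 0.094827979 g_n ≈ 0.09483 g_n (4 s.f.).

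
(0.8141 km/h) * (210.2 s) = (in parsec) 1.54e-15. Check: 1 km/h = 0.27777778 m/s, so 0.8141 km/h = 0.8141 * 0.27777778 = 0.22613889 m/s. 210.2 s is already in s. Combine: 0.22613889 m/s * 210.2 s = 47.534394 m. 1 parsec = 3.0856776e+16 m, so 47.534394 m = 47.534394 / 3.0856776e+16 = 1.5404848e-15 parsec ≈ 1.54e-15 parsec (4 s.f.).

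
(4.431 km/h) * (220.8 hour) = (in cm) 9.784e+07. Check: 1 km/h = 0.27777778 m/s, so 4.431 km/h = 4.431 * 0.27777778 = 1.2308333 m/s. 1 hour = 3600 s, so 220.8 hour = 220.8 * 3600 = 794880 s. Combine: 1.2308333 m/s * 794880 s = 978364.8 m. 1 cm = 0.01 m, so 978364.8 m = 978364.8 / 0.01 = 97836480 cm ≈ 9.784e+07 cm (4 s.f.).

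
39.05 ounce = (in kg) 1 ounce = 0.028349523 kg, so 39.05 ounce = 39.05 * 0.028349523 = 1.1070489 kg. Result: 1.1070489 kg ≈ 1.107 kg (4 s.f.). Final answer: 1.107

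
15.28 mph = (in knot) 13.28. Check: 1 mph = 0.44704 m/s, so 15.28 mph = 15.28 * 0.44704 = 6.8307712 m/s. 1 knot = 0.51444444 m/s, so 6.8307712 m/s = 6.8307712 / 0.51444444 = 13.277957 knot ≈ 13.28 knot (4 s.f.).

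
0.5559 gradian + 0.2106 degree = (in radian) 1 gradian = 0.015707963 rad, so 0.5559 gradian = 0.5559 * 0.015707963 = 0.0087320568 rad. 1 degree = 0.017453293 rad, so 0.2106 degree = 0.2106 * 0.017453293 = 0.0036756634 rad. Sum: 0.0087320568 + 0.0036756634 = 0.01240772 rad. 0.01240772 rad = 0.01240772 radian ≈ 0.01241 radian (4 s.f.). Final answer: 0.01241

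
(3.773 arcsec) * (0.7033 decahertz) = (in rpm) 1 arcsec = 4.8481368e-06 rad, so 3.773 arcsec = 3.773 * 4.8481368e-06 = 1.829202e-05 rad. 1 decahertz = 10 Hz, so 0.7033 decahertz = 0.7033 * 10 = 7.033 Hz. Combine: 1.829202e-05 rad * 7.033 Hz = 0.00012864778 rad/s. 1 rpm = 0.10471976 rad/s, so 0.00012864778 rad/s = 0.00012864778 / 0.10471976 = 0.0012284958 rpm ≈ 0.001228 rpm (4 s.f.). Final answer: 0.001228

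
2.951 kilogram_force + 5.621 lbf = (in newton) 1 kilogram_force = 9.80665 N, so 2.951 kilogram_force = 2.951 * 9.80665 = 28.939424 N. 1 lbf = 4.4482216 N, so 5.621 lbf = 5.621 * 4.4482216 = 25.003454 N. Sum: 28.939424 + 25.003454 = 53.942878 N. 53.942878 N = 53.942878 newton ≈ 53.94 newton (4 s.f.). Final answer: 53.94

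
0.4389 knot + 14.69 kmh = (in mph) 9.633. Check: 1 knot = 0.51444444 m/s, so 0.4389 knot = 0.4389 * 0.51444444 = 0.22578967 m/s. 1 kmh = 0.27777778 m/s, so 14.69 kmh = 14.69 * 0.27777778 = 4.0805556 m/s. Sum: 0.22578967 + 4.0805556 = 4.3063452 m/s. 1 mph = 0.44704 m/s, so 4.3063452 m/s = 4.3063452 / 0.44704 = 9.6330199 mph ≈ 9.633 mph (4 s.f.).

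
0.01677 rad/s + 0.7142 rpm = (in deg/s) 5.246. Check: 0.01677 rad/s is already in rad/s. 1 rpm = 0.10471976 rad/s, so 0.7142 rpm = 0.7142 * 0.10471976 = 0.074790849 rad/s. Sum: 0.01677 + 0.074790849 = 0.091560849 rad/s. 1 deg/s = 0.017453293 rad/s, so 0.091560849 rad/s = 0.091560849 / 0.017453293 = 5.2460502 deg/s ≈ 5.246 deg/s (4 s.f.).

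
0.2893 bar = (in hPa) 289.3. Check: 1 bar = 100000 Pa, so 0.2893 bar = 0.2893 * 100000 = 28930 Pa. 1 hPa = 100 Pa, so 28930 Pa = 28930 / 100 = 289.3 hPa.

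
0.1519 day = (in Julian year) 0.0004159. Check: 1 day = 86400 s, so 0.1519 day = 0.1519 * 86400 = 13124.16 s. 1 Julian year = 31557600 s, so 13124.16 s = 13124.16 / 31557600 = 0.00041587953 Julian year ≈ 0.0004159 Julian year (4 s.f.).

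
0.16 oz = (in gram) 4.536. Check: 1 oz = 0.028349523 kg, so 0.16 oz = 0.16 * 0.028349523 = 0.0045359237 kg. 1 gram = 0.001 kg, so 0.0045359237 kg = 0.0045359237 / 0.001 = 4.5359237 gram ≈ 4.536 gram (4 s.f.).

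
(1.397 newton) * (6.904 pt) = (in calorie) 1.397 newton = 1.397 N. 1 pt = 0.00035277778 m, so 6.904 pt = 6.904 * 0.00035277778 = 0.0024355778 m. Combine: 1.397 N * 0.0024355778 m = 0.0034025022 J. 1 calorie = 4.184 J, so 0.0034025022 J = 0.0034025022 / 4.184 = 0.00081321753 calorie ≈ 0.0008132 calorie (4 s.f.). Final answer: 0.0008132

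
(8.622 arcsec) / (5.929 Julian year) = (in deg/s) 1 arcsec = 4.8481368e-06 rad, so 8.622 arcsec = 8.622 * 4.8481368e-06 = 4.1800636e-05 rad. 1 Julian year = 31557600 s, so 5.929 Julian year = 5.929 * 31557600 = 1.8710501e+08 s. Combine: 4.1800636e-05 rad / 1.8710501e+08 s = 2.2340736e-13 rad/s. 1 deg/s = 0.017453293 rad/s, so 2.2340736e-13 rad/s = 2.2340736e-13 / 0.017453293 = 1.2800299e-11 deg/s ≈ 1.28e-11 deg/s (4 s.f.). Final answer: 1.28e-11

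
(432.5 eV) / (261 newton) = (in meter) 2.655e-19. Check: 1 eV = 1.6021766e-19 J, so 432.5 eV = 432.5 * 1.6021766e-19 = 6.9294139e-17 J. 261 newton = 261 N. Combine: 6.9294139e-17 J / 261 N = 2.6549479e-19 m. 2.6549479e-19 m = 2.6549479e-19 meter ≈ 2.655e-19 meter (4 s.f.).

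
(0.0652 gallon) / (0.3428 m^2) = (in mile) 1 gallon = 0.0037854118 m^3, so 0.0652 gallon = 0.0652 * 0.0037854118 = 0.00024680885 m^3. 0.3428 m^2 is already in m^2. Combine: 0.00024680885 m^3 / 0.3428 m^2 = 0.00071997914 m. 1 mile = 1609.344 m, so 0.00071997914 m = 0.00071997914 / 1609.344 = 4.473743e-07 mile ≈ 4.474e-07 mile (4 s.f.). Final answer: 4.474e-07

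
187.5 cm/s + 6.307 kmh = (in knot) 1 cm/s = 0.01 m/s, so 187.5 cm/s = 187.5 * 0.01 = 1.875 m/s. 1 kmh = 0.27777778 m/s, so 6.307 kmh = 6.307 * 0.27777778 = 1.7519444 m/s. Sum: 1.875 + 1.7519444 = 3.6269444 m/s. 1 knot = 0.51444444 m/s, so 3.6269444 m/s = 3.6269444 / 0.51444444 = 7.050216 knot ≈ 7.05 knot (4 s.f.). Final answer: 7.05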